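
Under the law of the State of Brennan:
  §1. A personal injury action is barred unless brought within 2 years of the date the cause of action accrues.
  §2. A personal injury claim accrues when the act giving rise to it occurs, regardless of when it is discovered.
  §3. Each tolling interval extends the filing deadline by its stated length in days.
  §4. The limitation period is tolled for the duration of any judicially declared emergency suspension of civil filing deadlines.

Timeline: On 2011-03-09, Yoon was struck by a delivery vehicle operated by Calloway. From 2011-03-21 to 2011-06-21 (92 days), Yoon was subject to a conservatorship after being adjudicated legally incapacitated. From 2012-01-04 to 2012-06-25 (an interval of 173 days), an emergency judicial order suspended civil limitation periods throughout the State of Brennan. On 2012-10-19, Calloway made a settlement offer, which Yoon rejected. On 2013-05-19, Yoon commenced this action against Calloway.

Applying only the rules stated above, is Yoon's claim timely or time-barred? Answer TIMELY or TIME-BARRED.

The claim accrued on 2011-03-09, when the wrongful act occurred.
2 years from 2011-03-09 is 2013-03-09.
The period was tolled for 173 days by the emergency suspension of filing deadlines (2012-01-04 to 2012-06-25), pushing the deadline to 2013-08-29.
The plaintiff's legal incapacity from 2011-03-21 to 2011-06-21 does not toll the period, because no stated rule makes the plaintiff's incapacity a tolling event.
Nothing else in the chronology tolls or restarts the period.
The 2013-05-19 filing precedes the 2013-08-29 deadline; the claim is timely.

TIMELY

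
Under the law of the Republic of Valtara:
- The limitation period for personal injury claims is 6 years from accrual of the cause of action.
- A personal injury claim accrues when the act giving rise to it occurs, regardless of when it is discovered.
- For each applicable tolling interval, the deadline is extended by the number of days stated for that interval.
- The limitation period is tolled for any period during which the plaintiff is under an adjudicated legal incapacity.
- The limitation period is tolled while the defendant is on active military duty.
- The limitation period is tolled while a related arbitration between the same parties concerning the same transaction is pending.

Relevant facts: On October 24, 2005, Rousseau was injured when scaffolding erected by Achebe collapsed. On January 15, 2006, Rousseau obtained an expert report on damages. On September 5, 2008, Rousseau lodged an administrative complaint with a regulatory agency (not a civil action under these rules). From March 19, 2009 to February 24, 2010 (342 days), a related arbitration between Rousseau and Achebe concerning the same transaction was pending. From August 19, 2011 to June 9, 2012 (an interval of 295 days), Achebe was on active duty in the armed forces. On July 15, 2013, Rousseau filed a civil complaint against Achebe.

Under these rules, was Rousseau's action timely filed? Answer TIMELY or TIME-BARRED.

The claim accrued on October 24, 2005, when the wrongful act occurred.
The untolled deadline — 6 years after October 24, 2005 — is October 24, 2011.
The period was tolled for 342 days by the pending related arbitration (March 19, 2009 to February 24, 2010), pushing the deadline to September 30, 2012.
The defendant's active military service from August 19, 2011 to June 9, 2012 tolled the period for 295 days, extending the deadline to July 22, 2013.
None of the other events listed affects the running of the period under the stated rules.
Filing on July 15, 2013 beat the July 22, 2013 deadline — the action is timely.

TIMELY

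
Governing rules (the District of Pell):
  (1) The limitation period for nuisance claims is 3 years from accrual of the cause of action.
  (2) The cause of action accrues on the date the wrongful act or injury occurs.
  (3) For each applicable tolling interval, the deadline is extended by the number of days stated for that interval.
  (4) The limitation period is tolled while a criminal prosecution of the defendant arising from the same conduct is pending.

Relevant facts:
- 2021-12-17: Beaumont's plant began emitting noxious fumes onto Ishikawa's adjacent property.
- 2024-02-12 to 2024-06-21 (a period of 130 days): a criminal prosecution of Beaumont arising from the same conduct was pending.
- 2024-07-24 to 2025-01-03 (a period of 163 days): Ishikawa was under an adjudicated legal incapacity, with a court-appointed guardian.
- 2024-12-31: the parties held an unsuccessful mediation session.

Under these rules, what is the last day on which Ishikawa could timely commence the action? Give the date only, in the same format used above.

The limitation period began to run on 2021-12-17.
The untolled deadline — 3 years after 2021-12-17 — is 2024-12-17.
Because the pending criminal prosecution ran from 2024-02-12 to 2024-06-21, the deadline is extended by 130 days to 2025-04-26.
The plaintiff's legal incapacity from 2024-07-24 to 2025-01-03 does not toll the period, because no stated rule makes the plaintiff's incapacity a tolling event.
None of the other events listed affects the running of the period under the stated rules.

2025-04-26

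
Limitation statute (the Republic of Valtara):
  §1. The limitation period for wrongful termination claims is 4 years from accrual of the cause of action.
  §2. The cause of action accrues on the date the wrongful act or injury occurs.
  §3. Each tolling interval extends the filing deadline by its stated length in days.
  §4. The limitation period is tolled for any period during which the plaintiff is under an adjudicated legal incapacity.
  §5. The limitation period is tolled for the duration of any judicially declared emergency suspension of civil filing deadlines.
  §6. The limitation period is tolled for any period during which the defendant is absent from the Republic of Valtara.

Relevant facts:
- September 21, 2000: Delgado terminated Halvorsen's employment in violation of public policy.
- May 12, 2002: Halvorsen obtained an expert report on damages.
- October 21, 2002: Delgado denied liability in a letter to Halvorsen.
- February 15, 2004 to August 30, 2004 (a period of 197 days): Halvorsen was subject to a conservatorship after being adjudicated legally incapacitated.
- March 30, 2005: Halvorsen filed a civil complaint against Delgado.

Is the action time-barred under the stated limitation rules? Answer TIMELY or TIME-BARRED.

The limitation period began to run on September 21, 2000.
4 years from September 21, 2000 is September 21, 2004.
Because the plaintiff's legal incapacity ran from February 15, 2004 to August 30, 2004, the deadline is extended by 197 days to April 6, 2005.
The other events in the timeline have no effect on the limitation period under the stated rules.
Halvorsen filed on March 30, 2005, before the April 6, 2005 deadline, so the action is timely.

TIMELY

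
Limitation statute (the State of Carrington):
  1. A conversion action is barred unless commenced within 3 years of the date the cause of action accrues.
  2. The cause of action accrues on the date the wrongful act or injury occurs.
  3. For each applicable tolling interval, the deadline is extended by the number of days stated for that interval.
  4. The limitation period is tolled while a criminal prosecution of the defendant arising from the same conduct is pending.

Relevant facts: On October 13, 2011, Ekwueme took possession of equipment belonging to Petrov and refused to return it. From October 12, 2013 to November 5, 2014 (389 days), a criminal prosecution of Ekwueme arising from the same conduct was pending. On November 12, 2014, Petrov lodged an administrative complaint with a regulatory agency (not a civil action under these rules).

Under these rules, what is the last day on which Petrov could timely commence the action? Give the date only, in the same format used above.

November 6, 2015

The claim accrued on October 13, 2011, when the wrongful act occurred.
Adding the 3 years base period to October 13, 2011 gives a deadline of October 13, 2014, before any tolling.
Because the pending criminal prosecution ran from October 12, 2013 to November 5, 2014, the deadline is extended by 389 days to November 6, 2015.
None of the other events listed affects the running of the period under the stated rules.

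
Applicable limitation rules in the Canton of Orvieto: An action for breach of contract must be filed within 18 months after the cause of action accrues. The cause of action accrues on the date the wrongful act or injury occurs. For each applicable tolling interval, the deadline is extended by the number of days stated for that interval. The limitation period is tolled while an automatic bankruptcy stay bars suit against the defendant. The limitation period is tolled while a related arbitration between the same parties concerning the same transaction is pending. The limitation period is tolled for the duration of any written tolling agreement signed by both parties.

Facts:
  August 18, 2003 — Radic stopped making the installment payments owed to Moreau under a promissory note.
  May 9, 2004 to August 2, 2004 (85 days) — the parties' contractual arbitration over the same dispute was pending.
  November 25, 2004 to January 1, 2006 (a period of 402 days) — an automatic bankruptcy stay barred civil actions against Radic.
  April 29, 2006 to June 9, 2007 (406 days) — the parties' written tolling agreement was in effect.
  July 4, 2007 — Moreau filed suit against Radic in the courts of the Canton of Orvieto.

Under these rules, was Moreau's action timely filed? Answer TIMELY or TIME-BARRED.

The claim accrued on August 18, 2003, when the wrongful act occurred.
The untolled deadline — 18 months after August 18, 2003 — is February 18, 2005.
The pending related arbitration from May 9, 2004 to August 2, 2004 tolled the period for 85 days, extending the deadline to May 14, 2005.
Because the automatic bankruptcy stay ran from November 25, 2004 to January 1, 2006, the deadline is extended by 402 days to June 20, 2006.
Because the written tolling agreement ran from April 29, 2006 to June 9, 2007, the deadline is extended by 406 days to July 31, 2007.
The July 4, 2007 filing precedes the July 31, 2007 deadline; the claim is timely.

TIMELY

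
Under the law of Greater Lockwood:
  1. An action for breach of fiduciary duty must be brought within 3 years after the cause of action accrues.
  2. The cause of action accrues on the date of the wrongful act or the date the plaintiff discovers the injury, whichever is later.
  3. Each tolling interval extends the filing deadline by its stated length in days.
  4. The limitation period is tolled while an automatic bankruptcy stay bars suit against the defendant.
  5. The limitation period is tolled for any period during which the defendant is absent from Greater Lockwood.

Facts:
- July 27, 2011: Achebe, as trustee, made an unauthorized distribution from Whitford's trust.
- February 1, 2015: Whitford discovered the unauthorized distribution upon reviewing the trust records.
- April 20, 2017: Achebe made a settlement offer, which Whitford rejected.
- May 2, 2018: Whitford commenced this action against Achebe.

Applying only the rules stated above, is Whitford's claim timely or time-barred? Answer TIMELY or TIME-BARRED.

TIME-BARRED

The claim accrued on February 1, 2015 — the later of the July 27, 2011 act and the February 1, 2015 discovery.
3 years from February 1, 2015 is February 1, 2018.
None of the other events listed affects the running of the period under the stated rules.
Whitford filed on May 2, 2018, after the February 1, 2018 deadline, so the action is time-barred.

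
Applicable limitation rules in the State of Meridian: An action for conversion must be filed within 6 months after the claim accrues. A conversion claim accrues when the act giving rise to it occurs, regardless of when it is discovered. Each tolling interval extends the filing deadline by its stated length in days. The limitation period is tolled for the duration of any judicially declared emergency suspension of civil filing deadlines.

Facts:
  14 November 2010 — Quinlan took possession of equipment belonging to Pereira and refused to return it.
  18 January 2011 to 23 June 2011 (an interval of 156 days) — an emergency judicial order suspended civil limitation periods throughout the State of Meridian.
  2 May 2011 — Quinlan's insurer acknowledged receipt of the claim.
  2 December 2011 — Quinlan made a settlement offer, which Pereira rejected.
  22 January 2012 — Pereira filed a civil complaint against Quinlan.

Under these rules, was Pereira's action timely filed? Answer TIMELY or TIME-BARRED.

TIME-BARRED

The claim accrued on 14 November 2010, the date of the act.
6 months from 14 November 2010 is 14 May 2011.
Because the emergency suspension of filing deadlines ran from 18 January 2011 to 23 June 2011, the deadline is extended by 156 days to 17 October 2011.
The other events in the timeline have no effect on the limitation period under the stated rules.
The 22 January 2012 filing falls after the 17 October 2011 deadline; the claim is time-barred.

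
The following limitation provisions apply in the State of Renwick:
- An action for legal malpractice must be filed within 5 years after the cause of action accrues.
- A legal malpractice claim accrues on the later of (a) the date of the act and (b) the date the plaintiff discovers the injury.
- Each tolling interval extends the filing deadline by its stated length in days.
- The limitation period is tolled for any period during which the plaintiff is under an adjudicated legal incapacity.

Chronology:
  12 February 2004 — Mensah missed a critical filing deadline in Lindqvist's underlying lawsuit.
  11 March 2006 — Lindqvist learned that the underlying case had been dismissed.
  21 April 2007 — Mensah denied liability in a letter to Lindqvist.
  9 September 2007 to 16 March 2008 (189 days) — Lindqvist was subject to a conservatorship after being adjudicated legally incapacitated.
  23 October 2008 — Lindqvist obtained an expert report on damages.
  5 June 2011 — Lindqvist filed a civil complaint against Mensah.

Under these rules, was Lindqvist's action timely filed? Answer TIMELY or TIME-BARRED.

TIMELY

Because discovery on 11 March 2006 post-dates the 12 February 2004 act, accrual under the later-of rule falls on 11 March 2006.
Adding the 5 years base period to 11 March 2006 gives a deadline of 11 March 2011, before any tolling.
The plaintiff's legal incapacity from 9 September 2007 to 16 March 2008 tolled the period for 189 days, extending the deadline to 16 September 2011.
None of the other events listed affects the running of the period under the stated rules.
Filing on 5 June 2011 beat the 16 September 2011 deadline — the action is timely.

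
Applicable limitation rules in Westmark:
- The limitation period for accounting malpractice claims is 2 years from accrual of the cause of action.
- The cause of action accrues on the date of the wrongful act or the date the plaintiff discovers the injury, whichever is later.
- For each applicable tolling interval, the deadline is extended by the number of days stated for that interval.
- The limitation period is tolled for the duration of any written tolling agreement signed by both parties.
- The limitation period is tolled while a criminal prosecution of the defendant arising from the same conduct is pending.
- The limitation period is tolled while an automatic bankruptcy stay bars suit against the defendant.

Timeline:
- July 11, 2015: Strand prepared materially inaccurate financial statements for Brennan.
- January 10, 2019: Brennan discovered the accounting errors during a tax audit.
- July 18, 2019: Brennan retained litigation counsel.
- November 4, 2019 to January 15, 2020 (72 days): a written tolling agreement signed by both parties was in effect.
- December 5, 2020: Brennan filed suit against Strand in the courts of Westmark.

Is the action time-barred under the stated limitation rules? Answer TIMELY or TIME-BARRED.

TIMELY

Because discovery on January 10, 2019 post-dates the July 11, 2015 act, accrual under the later-of rule falls on January 10, 2019.
2 years from January 10, 2019 is January 10, 2021.
The period was tolled for 72 days by the written tolling agreement (November 4, 2019 to January 15, 2020), pushing the deadline to March 23, 2021.
The other events in the timeline have no effect on the limitation period under the stated rules.
The December 5, 2020 filing precedes the March 23, 2021 deadline; the claim is timely.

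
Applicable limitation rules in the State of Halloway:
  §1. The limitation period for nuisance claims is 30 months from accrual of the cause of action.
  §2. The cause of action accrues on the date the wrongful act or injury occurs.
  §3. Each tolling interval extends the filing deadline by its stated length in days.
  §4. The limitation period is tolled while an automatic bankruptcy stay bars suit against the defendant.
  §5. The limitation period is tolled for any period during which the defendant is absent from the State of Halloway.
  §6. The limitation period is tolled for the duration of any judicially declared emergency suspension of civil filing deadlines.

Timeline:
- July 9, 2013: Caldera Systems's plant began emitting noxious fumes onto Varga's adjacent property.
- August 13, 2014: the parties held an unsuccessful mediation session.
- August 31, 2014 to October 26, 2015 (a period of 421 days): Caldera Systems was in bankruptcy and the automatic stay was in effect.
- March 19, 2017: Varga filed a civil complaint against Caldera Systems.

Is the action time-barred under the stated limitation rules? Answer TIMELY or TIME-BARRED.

The claim accrued on July 9, 2013, when the wrongful act occurred.
30 months from July 9, 2013 is January 9, 2016.
Because the automatic bankruptcy stay ran from August 31, 2014 to October 26, 2015, the deadline is extended by 421 days to March 5, 2017.
Nothing else in the chronology tolls or restarts the period.
The March 19, 2017 filing falls after the March 5, 2017 deadline; the claim is time-barred.

TIME-BARRED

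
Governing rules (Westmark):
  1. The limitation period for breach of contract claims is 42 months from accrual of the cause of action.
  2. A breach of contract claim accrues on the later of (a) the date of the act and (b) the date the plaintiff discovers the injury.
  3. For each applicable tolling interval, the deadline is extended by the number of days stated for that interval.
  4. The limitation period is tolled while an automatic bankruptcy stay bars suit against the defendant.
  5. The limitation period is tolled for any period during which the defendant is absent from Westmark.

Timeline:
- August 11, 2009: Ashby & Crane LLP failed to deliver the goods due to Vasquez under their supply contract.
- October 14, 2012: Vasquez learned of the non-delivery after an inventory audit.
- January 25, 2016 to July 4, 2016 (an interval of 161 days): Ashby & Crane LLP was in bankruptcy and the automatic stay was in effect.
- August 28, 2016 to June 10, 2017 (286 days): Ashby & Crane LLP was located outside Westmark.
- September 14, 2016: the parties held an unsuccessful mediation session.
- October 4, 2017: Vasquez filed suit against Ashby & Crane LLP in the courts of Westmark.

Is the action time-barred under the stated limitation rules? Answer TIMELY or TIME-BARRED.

Taking the later of the act (August 11, 2009) and discovery (October 14, 2012), the claim accrued on October 14, 2012.
The untolled deadline — 42 months after October 14, 2012 — is April 14, 2016.
The period was tolled for 161 days by the automatic bankruptcy stay (January 25, 2016 to July 4, 2016), pushing the deadline to September 22, 2016.
The period was tolled for 286 days by the defendant's absence from the jurisdiction (August 28, 2016 to June 10, 2017), pushing the deadline to July 5, 2017.
The other events in the timeline have no effect on the limitation period under the stated rules.
The October 4, 2017 filing falls after the July 5, 2017 deadline; the claim is time-barred.

TIME-BARRED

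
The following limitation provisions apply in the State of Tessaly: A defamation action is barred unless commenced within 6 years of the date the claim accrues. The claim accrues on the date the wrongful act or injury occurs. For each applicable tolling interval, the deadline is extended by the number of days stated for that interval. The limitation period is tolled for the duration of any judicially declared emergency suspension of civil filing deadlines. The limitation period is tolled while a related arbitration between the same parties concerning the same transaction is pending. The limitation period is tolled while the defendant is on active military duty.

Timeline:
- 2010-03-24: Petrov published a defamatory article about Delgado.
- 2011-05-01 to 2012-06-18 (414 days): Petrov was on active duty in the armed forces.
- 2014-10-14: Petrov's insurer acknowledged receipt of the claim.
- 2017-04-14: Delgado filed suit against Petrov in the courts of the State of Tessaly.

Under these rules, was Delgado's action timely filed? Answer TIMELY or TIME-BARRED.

The claim accrued on 2010-03-24, when the wrongful act occurred.
The untolled deadline — 6 years after 2010-03-24 — is 2016-03-24.
Because the defendant's active military service ran from 2011-05-01 to 2012-06-18, the deadline is extended by 414 days to 2017-05-12.
None of the other events listed affects the running of the period under the stated rules.
Delgado filed on 2017-04-14, before the 2017-05-12 deadline, so the action is timely.

TIMELY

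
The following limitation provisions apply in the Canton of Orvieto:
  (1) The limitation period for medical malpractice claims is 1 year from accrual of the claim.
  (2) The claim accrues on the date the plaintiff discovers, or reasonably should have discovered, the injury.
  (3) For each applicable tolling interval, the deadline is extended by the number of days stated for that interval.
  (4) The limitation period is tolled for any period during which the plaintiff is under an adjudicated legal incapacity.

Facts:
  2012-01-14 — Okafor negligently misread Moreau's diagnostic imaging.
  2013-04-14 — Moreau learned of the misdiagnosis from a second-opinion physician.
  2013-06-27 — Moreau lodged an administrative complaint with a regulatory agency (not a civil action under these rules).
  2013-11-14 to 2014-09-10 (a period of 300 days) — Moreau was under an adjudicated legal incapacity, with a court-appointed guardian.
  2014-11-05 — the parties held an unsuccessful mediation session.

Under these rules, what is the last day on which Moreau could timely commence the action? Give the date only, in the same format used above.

2015-02-08

The claim did not accrue until Moreau discovered the injury on 2013-04-14; the 2012-01-14 act date does not start the clock under the stated rule.
1 year from 2013-04-14 is 2014-04-14.
Because the plaintiff's legal incapacity ran from 2013-11-14 to 2014-09-10, the deadline is extended by 300 days to 2015-02-08.
Nothing else in the chronology tolls or restarts the period.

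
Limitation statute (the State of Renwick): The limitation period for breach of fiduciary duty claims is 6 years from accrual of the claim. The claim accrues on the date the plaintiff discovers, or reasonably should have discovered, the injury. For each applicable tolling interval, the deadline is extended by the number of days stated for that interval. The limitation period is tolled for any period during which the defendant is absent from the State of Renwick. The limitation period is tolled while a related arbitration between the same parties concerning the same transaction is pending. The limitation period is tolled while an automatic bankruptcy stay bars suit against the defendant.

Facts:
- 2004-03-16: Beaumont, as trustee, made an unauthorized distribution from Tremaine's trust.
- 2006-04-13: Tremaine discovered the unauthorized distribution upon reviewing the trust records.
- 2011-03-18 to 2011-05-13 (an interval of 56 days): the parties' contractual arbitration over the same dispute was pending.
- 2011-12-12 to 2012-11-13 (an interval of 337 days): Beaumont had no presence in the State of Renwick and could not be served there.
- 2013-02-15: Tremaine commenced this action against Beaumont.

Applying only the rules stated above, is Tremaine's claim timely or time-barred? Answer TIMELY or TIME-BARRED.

The claim did not accrue until Tremaine discovered the injury on 2006-04-13; the 2004-03-16 act date does not start the clock under the stated rule.
Adding the 6 years base period to 2006-04-13 gives a deadline of 2012-04-13, before any tolling.
The period was tolled for 56 days by the pending related arbitration (2011-03-18 to 2011-05-13), pushing the deadline to 2012-06-08.
The defendant's absence from the jurisdiction from 2011-12-12 to 2012-11-13 tolled the period for 337 days, extending the deadline to 2013-05-11.
The 2013-02-15 filing precedes the 2013-05-11 deadline; the claim is timely.

TIMELY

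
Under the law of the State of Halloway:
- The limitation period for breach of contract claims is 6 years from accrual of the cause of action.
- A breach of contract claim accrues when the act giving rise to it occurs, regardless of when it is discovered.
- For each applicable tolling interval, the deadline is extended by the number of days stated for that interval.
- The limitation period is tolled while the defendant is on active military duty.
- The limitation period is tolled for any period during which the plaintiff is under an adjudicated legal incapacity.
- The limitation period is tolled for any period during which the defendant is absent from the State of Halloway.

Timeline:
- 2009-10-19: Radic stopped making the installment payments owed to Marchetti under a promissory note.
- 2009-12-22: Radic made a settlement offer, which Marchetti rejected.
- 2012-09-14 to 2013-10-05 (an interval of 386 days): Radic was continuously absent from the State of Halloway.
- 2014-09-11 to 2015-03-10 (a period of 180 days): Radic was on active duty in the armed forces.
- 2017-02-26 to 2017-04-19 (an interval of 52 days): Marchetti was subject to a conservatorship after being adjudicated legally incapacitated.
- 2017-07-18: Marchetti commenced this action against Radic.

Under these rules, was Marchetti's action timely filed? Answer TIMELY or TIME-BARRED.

TIME-BARRED

The limitation period began to run on 2009-10-19.
The untolled deadline — 6 years after 2009-10-19 — is 2015-10-19.
The defendant's absence from the jurisdiction from 2012-09-14 to 2013-10-05 tolled the period for 386 days, extending the deadline to 2016-11-08.
Because the defendant's active military service ran from 2014-09-11 to 2015-03-10, the deadline is extended by 180 days to 2017-05-07.
Because the plaintiff's legal incapacity ran from 2017-02-26 to 2017-04-19, the deadline is extended by 52 days to 2017-06-28.
Nothing else in the chronology tolls or restarts the period.
Marchetti filed on 2017-07-18, after the 2017-06-28 deadline, so the action is time-barred.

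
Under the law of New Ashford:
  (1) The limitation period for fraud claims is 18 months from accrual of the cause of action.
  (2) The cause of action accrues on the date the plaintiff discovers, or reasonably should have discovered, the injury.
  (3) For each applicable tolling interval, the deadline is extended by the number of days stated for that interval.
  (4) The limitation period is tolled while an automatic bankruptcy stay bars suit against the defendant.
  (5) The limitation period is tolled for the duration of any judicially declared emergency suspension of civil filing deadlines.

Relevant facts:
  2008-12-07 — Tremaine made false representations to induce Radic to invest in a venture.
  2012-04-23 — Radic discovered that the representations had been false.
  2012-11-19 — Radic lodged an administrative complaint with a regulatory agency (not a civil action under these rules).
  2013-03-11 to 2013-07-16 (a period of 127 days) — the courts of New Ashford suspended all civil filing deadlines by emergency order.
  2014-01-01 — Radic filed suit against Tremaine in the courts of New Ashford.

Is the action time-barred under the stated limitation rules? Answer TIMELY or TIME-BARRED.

TIMELY

The claim did not accrue until Radic discovered the injury on 2012-04-23; the 2008-12-07 act date does not start the clock under the stated rule.
The untolled deadline — 18 months after 2012-04-23 — is 2013-10-23.
Because the emergency suspension of filing deadlines ran from 2013-03-11 to 2013-07-16, the deadline is extended by 127 days to 2014-02-27.
Nothing else in the chronology tolls or restarts the period.
Radic filed on 2014-01-01, before the 2014-02-27 deadline, so the action is timely.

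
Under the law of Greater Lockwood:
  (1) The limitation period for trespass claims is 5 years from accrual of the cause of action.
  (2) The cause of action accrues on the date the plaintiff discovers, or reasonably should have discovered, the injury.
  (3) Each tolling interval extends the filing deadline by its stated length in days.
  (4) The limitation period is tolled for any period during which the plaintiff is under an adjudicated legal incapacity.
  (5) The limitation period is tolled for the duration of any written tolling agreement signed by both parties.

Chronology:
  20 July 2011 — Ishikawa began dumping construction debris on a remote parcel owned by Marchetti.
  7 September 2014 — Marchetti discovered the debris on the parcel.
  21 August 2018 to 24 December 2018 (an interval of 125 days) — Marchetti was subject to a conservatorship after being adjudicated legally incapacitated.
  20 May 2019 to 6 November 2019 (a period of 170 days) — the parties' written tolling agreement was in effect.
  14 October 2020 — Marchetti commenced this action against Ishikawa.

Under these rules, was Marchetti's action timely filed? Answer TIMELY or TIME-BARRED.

The claim did not accrue until Marchetti discovered the injury on 7 September 2014; the 20 July 2011 act date does not start the clock under the stated rule.
5 years from 7 September 2014 is 7 September 2019.
Because the plaintiff's legal incapacity ran from 21 August 2018 to 24 December 2018, the deadline is extended by 125 days to 10 January 2020.
The written tolling agreement from 20 May 2019 to 6 November 2019 tolled the period for 170 days, extending the deadline to 28 June 2020.
Filing on 14 October 2020 missed the 28 June 2020 deadline — the action is time-barred.

TIME-BARRED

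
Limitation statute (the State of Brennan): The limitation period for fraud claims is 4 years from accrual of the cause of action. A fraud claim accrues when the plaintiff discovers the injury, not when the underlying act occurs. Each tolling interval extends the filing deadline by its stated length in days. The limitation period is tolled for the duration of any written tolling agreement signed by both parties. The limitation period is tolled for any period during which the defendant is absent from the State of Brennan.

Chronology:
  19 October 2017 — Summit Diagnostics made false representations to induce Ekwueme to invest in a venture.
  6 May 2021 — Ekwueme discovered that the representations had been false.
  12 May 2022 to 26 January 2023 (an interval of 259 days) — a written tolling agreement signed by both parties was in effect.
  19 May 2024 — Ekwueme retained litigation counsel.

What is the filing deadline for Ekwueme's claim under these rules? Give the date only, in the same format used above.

Accrual is tied to discovery, so the period began on 6 May 2021 rather than on 19 October 2017 when the act occurred.
4 years from 6 May 2021 is 6 May 2025.
The written tolling agreement from 12 May 2022 to 26 January 2023 tolled the period for 259 days, extending the deadline to 20 January 2026.
The other events in the timeline have no effect on the limitation period under the stated rules.

20 January 2026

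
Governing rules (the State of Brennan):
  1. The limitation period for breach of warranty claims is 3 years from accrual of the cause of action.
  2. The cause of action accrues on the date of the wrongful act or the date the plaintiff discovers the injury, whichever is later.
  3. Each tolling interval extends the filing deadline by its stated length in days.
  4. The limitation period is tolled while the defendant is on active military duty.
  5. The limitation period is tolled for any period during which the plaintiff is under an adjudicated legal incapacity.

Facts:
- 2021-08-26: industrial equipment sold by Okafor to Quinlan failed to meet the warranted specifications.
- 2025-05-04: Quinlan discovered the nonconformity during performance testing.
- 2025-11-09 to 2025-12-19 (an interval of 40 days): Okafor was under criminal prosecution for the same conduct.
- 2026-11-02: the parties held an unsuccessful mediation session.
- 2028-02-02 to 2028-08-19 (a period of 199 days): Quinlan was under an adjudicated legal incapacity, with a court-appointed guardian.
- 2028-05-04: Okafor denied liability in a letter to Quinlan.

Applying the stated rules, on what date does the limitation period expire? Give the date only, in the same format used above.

The claim accrued on 2025-05-04 — the later of the 2021-08-26 act and the 2025-05-04 discovery.
3 years from 2025-05-04 is 2028-05-04.
The period was tolled for 199 days by the plaintiff's legal incapacity (2028-02-02 to 2028-08-19), pushing the deadline to 2028-11-19.
Although a criminal prosecution ran from 2025-11-09 to 2025-12-19, the stated rules do not make that a tolling event, so it is disregarded.
The other events in the timeline have no effect on the limitation period under the stated rules.

2028-11-19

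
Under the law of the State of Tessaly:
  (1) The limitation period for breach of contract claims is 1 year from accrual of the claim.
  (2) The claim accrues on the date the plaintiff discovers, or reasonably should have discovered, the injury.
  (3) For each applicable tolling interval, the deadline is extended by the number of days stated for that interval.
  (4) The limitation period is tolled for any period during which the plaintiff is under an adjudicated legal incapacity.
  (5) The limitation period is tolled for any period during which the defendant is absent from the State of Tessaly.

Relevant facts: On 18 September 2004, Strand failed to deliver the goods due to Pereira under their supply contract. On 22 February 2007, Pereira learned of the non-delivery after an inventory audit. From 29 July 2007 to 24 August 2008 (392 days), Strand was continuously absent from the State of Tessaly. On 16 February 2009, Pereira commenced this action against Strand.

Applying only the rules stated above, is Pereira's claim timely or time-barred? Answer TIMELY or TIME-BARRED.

TIMELY

The claim did not accrue until Pereira discovered the injury on 22 February 2007; the 18 September 2004 act date does not start the clock under the stated rule.
1 year from 22 February 2007 is 22 February 2008.
The defendant's absence from the jurisdiction from 29 July 2007 to 24 August 2008 tolled the period for 392 days, extending the deadline to 20 March 2009.
Pereira filed on 16 February 2009, before the 20 March 2009 deadline, so the action is timely.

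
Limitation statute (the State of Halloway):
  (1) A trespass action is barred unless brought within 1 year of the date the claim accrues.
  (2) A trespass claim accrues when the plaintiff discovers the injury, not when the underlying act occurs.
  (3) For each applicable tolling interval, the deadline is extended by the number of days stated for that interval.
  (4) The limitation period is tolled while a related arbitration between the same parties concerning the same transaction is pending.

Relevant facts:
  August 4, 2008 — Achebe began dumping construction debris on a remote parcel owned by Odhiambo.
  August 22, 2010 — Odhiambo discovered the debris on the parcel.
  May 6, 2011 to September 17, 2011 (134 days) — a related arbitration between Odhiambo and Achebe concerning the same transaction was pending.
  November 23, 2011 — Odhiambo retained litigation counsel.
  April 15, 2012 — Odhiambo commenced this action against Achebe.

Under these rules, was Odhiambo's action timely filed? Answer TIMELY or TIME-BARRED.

The claim did not accrue until Odhiambo discovered the injury on August 22, 2010; the August 4, 2008 act date does not start the clock under the stated rule.
Adding the 1 year base period to August 22, 2010 gives a deadline of August 22, 2011, before any tolling.
The period was tolled for 134 days by the pending related arbitration (May 6, 2011 to September 17, 2011), pushing the deadline to January 3, 2012.
The other events in the timeline have no effect on the limitation period under the stated rules.
Filing on April 15, 2012 missed the January 3, 2012 deadline — the action is time-barred.

TIME-BARRED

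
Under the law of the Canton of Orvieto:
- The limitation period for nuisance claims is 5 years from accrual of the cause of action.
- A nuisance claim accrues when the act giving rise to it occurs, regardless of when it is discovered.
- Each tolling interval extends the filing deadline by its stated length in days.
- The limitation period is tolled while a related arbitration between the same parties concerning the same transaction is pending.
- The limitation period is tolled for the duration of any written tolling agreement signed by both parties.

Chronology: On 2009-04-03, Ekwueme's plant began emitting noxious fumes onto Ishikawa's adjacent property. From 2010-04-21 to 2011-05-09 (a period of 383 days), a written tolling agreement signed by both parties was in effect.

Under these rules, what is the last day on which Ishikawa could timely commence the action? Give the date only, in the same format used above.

2015-04-21

The limitation period began to run on 2009-04-03.
The untolled deadline — 5 years after 2009-04-03 — is 2014-04-03.
The period was tolled for 383 days by the written tolling agreement (2010-04-21 to 2011-05-09), pushing the deadline to 2015-04-21.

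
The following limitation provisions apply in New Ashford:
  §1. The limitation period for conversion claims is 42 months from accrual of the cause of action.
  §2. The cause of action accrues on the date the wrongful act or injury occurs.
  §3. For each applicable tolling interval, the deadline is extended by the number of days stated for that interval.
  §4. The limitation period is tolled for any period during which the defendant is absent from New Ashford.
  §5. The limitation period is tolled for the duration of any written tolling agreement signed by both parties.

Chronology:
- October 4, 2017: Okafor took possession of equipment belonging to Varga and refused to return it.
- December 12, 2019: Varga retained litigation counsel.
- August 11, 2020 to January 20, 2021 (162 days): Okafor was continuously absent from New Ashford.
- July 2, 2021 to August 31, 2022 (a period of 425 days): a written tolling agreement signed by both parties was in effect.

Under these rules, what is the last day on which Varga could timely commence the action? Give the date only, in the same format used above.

The cause of action accrued on October 4, 2017, the date of the act.
42 months from October 4, 2017 is April 4, 2021.
The defendant's absence from the jurisdiction from August 11, 2020 to January 20, 2021 tolled the period for 162 days, extending the deadline to September 13, 2021.
The period was tolled for 425 days by the written tolling agreement (July 2, 2021 to August 31, 2022), pushing the deadline to November 12, 2022.
The other events in the timeline have no effect on the limitation period under the stated rules.

November 12, 2022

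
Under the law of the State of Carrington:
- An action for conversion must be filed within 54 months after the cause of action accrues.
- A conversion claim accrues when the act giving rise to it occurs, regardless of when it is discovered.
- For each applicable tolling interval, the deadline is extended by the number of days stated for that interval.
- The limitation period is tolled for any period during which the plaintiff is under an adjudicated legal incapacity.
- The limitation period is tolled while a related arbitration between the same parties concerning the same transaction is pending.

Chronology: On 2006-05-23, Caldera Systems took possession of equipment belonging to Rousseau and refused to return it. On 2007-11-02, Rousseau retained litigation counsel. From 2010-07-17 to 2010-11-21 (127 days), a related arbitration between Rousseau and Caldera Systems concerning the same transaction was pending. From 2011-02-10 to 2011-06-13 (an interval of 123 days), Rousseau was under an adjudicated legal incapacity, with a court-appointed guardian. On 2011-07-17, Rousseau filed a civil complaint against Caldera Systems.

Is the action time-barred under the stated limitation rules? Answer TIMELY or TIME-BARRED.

The cause of action accrued on 2006-05-23, the date of the act.
The untolled deadline — 54 months after 2006-05-23 — is 2010-11-23.
Because the pending related arbitration ran from 2010-07-17 to 2010-11-21, the deadline is extended by 127 days to 2011-03-30.
Because the plaintiff's legal incapacity ran from 2011-02-10 to 2011-06-13, the deadline is extended by 123 days to 2011-07-31.
None of the other events listed affects the running of the period under the stated rules.
The 2011-07-17 filing precedes the 2011-07-31 deadline; the claim is timely.

TIMELY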